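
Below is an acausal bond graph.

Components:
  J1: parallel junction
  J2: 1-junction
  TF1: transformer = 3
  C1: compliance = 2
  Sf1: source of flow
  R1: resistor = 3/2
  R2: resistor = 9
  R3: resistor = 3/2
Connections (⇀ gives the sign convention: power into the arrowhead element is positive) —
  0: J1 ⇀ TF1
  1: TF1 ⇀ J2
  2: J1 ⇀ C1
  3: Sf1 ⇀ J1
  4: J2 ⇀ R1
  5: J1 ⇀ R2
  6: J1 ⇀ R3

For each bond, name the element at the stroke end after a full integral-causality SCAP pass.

b3 →Sf1  (Sf1: flow source, stroke at near end)
b2 →J1  (prefer integral on C1)
b0 →TF1  (common-e at J1 fixed by 2)
b5 →R2  (J1 effort already set via bond 2)
b6 →R3  (common-e at J1 fixed by 2)
b1 →J2  (TF1 one-in-one-out from 0)
b4 →R1  (J2 needs exactly one f-in)

bond 0 stroke→TF1
bond 1 stroke→J2
bond 2 stroke→J1
bond 3 stroke→Sf1
bond 4 stroke→R1
bond 5 stroke→R2
bond 6 stroke→R3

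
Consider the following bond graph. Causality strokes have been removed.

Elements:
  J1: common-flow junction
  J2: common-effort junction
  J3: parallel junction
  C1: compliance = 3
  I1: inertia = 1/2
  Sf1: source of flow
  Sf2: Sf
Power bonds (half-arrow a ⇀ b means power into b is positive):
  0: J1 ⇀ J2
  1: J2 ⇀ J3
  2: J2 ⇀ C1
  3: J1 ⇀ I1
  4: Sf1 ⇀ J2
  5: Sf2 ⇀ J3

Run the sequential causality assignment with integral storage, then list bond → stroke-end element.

b4 stroke→Sf1  (Sf1: flow source, stroke at near end)
b5 stroke→Sf2  (Sf2 (Sf) sets flow on bond)
b1 stroke→J3  (J3 needs exactly one e-in)
b2 stroke→J2  (prefer integral on C1)
b0 stroke→J1  (common-e at J2 fixed by 2)
b3 stroke→I1  (only one flow-in slot at J1)

#0 stroke→J1
#1 stroke→J3
#2 stroke→J2
#3 stroke→I1
#4 stroke→Sf1
#5 stroke→Sf2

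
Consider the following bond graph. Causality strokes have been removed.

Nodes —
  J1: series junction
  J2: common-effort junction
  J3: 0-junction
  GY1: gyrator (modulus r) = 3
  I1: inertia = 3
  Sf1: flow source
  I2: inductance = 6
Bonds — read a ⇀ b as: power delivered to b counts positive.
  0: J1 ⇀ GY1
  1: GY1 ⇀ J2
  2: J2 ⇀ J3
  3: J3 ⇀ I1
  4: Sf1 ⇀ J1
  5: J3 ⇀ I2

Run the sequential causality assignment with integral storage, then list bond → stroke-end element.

#4 stroke at Sf1  (Sf1 (Sf) sets flow on bond)
#0 stroke at J1  (1-jn J1 has f-setter on 4)
#1 stroke at J2  (through GY1, causality inverts; strokes same side of GY1)
#2 stroke at J3  (J2: bond 1 brought effort, rest push out)
#3 stroke at I1  (J3: bond 2 brought effort, rest push out)
#5 stroke at I2  (J3: bond 2 brought effort, rest push out)

b0 stroke→J1
b1 stroke→J2
b2 stroke→J3
b3 stroke→I1
b4 stroke→Sf1
b5 stroke→I2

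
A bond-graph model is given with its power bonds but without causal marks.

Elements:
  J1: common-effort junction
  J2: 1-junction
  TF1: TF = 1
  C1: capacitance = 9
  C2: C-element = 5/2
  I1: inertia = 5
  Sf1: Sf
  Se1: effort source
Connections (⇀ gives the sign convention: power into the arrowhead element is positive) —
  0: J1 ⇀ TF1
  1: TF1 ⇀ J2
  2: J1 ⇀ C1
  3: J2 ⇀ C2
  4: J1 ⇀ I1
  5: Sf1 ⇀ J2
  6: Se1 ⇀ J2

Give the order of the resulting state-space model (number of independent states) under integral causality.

3  (C1, C2, I1 all integral)

β5 stroke→Sf1  (Sf1: flow source, stroke at near end)
β6 stroke→J2  (Se1 (Se) sets effort on bond)
β1 stroke→J2  (J2 flow already set via bond 5)
β3 stroke→J2  (J2: bond 5 brought flow, rest push out)
β0 stroke→TF1  (TF TF1: opposite of bond 1)
β2 stroke→J1  (C1 integral (e out))
β4 stroke→I1  (J1 effort already set via bond 2)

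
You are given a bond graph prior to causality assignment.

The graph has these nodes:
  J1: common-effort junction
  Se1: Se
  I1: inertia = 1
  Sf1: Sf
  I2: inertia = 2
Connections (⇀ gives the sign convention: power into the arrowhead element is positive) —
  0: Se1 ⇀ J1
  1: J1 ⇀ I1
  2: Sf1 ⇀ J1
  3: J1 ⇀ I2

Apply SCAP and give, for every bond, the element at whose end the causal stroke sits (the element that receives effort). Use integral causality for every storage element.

β0 stroke at J1
β1 stroke at I1
β2 stroke at Sf1
β3 stroke at I2

#0 stroke at J1  (Se1 fixes effort; stroke away)
#2 stroke at Sf1  (Sf1 (Sf) sets flow on bond)
#1 stroke at I1  (common-e at J1 fixed by 0)
#3 stroke at I2  (0-jn J1 has e-setter on 0)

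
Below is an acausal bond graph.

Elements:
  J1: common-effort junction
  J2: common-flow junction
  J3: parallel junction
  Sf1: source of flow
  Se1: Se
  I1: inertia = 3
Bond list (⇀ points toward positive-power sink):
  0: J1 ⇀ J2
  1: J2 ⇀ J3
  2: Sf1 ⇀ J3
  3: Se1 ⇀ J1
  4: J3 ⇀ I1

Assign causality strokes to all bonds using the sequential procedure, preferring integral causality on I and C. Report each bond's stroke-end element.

bond 0 →J2
bond 1 →J3
bond 2 →Sf1
bond 3 →J1
bond 4 →I1

β2 stroke at Sf1  (Sf1 fixes flow; stroke at Sf1)
β3 stroke at J1  (Se1 fixes effort; stroke away)
β0 stroke at J2  (0-jn J1 has e-setter on 3)
β1 stroke at J3  (J2: last free bond brings flow in)
β4 stroke at I1  (J3 effort already set via bond 1)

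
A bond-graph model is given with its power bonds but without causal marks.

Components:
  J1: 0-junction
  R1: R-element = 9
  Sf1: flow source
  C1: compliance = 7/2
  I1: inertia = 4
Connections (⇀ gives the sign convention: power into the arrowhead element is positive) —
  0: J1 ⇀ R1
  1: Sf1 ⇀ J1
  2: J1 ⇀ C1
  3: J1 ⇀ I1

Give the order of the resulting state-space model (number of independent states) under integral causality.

2  (C1, I1 all integral)

β1 →Sf1  (source Sf1 imposes f)
β2 →J1  (C1: C, integral causality)
β0 →R1  (J1: bond 2 brought effort, rest push out)
β3 →I1  (common-e at J1 fixed by 2)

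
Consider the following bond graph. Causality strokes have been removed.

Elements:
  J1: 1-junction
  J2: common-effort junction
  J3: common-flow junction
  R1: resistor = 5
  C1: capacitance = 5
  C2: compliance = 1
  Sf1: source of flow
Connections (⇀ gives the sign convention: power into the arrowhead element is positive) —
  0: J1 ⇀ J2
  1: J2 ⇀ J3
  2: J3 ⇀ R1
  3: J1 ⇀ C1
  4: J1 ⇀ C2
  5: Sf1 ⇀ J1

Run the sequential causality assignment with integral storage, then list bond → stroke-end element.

#5 |Sf1  (Sf1: flow source, stroke at near end)
#0 |J1  (J1 flow already set via bond 5)
#3 |J1  (J1 flow already set via bond 5)
#4 |J1  (J1 flow already set via bond 5)
#1 |J2  (only one effort-in slot at J2)
#2 |J3  (J3 flow already set via bond 1)

b0 stroke→J1
b1 stroke→J2
b2 stroke→J3
b3 stroke→J1
b4 stroke→J1
b5 stroke→Sf1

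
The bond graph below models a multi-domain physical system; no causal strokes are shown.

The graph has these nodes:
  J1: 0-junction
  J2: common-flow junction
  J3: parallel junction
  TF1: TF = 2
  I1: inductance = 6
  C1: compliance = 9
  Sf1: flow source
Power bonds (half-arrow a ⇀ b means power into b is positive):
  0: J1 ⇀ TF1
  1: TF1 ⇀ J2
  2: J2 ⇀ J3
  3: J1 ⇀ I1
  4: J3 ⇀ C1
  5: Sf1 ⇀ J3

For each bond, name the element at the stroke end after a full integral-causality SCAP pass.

#5 stroke at Sf1  (source Sf1 imposes f)
#3 stroke at I1  (I1: I, integral causality)
#0 stroke at J1  (J1: last free bond brings effort in)
#1 stroke at TF1  (through TF1, causality passes straight; one stroke at TF1)
#2 stroke at J2  (J2 flow already set via bond 1)
#4 stroke at J3  (J3 needs exactly one e-in)

b0 →J1
b1 →TF1
b2 →J2
b3 →I1
b4 →J3
b5 →Sf1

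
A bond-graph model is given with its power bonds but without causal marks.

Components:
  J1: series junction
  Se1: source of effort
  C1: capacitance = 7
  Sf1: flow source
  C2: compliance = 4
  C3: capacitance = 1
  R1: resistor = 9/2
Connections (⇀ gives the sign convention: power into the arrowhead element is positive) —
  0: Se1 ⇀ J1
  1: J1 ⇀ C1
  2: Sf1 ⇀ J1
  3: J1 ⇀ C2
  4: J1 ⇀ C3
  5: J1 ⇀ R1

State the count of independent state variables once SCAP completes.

#0 stroke at J1  (Se1 (Se) sets effort on bond)
#2 stroke at Sf1  (Sf1: flow source, stroke at near end)
#1 stroke at J1  (J1: bond 2 brought flow, rest push out)
#3 stroke at J1  (1-jn J1 has f-setter on 2)
#4 stroke at J1  (1-jn J1 has f-setter on 2)
#5 stroke at J1  (J1: bond 2 brought flow, rest push out)

3  (C1, C2, C3 all integral)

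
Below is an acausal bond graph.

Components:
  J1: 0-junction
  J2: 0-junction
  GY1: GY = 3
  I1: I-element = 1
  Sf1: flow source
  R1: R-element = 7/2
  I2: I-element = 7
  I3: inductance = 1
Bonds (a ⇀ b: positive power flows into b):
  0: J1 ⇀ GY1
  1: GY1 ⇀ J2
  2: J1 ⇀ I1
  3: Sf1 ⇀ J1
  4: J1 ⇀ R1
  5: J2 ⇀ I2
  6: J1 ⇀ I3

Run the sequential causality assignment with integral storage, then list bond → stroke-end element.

#3 →Sf1  (Sf1: flow source, stroke at near end)
#2 →I1  (I1: I, integral causality)
#5 →I2  (prefer integral on I2)
#1 →J2  (closing 0-jn rule on J2)
#0 →J1  (GY1 both-in/both-out from 1)
#4 →R1  (J1 effort already set via bond 0)
#6 →I3  (0-jn J1 has e-setter on 0)

b0 stroke→J1
b1 stroke→J2
b2 stroke→I1
b3 stroke→Sf1
b4 stroke→R1
b5 stroke→I2
b6 stroke→I3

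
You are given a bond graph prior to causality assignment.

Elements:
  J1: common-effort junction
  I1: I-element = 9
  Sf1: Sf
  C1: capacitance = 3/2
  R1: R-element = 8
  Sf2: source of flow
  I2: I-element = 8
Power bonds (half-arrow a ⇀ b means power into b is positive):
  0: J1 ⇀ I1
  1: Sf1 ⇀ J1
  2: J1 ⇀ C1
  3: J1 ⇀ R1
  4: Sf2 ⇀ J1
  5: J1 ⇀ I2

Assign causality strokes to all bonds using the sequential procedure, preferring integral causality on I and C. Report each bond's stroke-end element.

b0 stroke→I1
b1 stroke→Sf1
b2 stroke→J1
b3 stroke→R1
b4 stroke→Sf2
b5 stroke→I2

b1 stroke at Sf1  (Sf1: flow source, stroke at near end)
b4 stroke at Sf2  (Sf2 fixes flow; stroke at Sf2)
b0 stroke at I1  (I1 outputs flow p/I1)
b2 stroke at J1  (C1 outputs effort q/C1)
b3 stroke at R1  (0-jn J1 has e-setter on 2)
b5 stroke at I2  (0-jn J1 has e-setter on 2)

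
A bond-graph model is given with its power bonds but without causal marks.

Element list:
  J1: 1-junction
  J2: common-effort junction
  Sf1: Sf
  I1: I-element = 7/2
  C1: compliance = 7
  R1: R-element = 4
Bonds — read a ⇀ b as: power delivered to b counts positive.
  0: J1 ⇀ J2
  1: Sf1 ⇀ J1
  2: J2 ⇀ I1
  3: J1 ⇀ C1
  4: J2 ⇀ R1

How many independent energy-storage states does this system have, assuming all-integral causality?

2  (C1, I1 all integral)

#1 |Sf1  (Sf1 (Sf) sets flow on bond)
#0 |J1  (J1 flow already set via bond 1)
#3 |J1  (J1 flow already set via bond 1)
#2 |I1  (I1 integral (f out))
#4 |J2  (J2 needs exactly one e-in)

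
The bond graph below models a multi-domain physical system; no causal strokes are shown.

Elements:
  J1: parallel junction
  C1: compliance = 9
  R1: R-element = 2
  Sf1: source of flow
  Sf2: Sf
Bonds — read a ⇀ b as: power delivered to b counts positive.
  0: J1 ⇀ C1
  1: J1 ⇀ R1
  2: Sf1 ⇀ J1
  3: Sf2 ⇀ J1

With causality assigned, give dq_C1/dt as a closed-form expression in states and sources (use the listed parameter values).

dq_C1/dt = F_Sf1 + F_Sf2 - q_C1/18

b2 stroke at Sf1  (source Sf1 imposes f)
b3 stroke at Sf2  (source Sf2 imposes f)
b0 stroke at J1  (prefer integral on C1)
b1 stroke at R1  (common-e at J1 fixed by 0)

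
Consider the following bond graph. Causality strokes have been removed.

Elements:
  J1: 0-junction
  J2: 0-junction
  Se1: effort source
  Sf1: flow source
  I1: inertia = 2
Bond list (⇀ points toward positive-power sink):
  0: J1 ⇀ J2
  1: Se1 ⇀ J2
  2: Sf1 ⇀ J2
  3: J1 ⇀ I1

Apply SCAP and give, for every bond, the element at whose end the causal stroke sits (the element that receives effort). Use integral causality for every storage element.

bond 1 stroke→J2  (Se1 (Se) sets effort on bond)
bond 2 stroke→Sf1  (Sf1 (Sf) sets flow on bond)
bond 0 stroke→J1  (0-jn J2 has e-setter on 1)
bond 3 stroke→I1  (J1 effort already set via bond 0)

b0 stroke at J1
b1 stroke at J2
b2 stroke at Sf1
b3 stroke at I1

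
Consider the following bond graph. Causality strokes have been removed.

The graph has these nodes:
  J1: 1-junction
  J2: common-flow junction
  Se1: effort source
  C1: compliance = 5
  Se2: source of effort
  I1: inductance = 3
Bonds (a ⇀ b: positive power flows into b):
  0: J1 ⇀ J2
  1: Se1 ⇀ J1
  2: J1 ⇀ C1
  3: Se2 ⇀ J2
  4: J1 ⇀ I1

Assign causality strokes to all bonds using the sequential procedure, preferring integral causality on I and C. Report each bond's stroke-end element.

b1 stroke at J1  (Se1: effort source, stroke at far end)
b3 stroke at J2  (Se2: effort source, stroke at far end)
b0 stroke at J1  (J2 needs exactly one f-in)
b2 stroke at J1  (C1 integral (e out))
b4 stroke at I1  (J1 needs exactly one f-in)

#0 stroke→J1
#1 stroke→J1
#2 stroke→J1
#3 stroke→J2
#4 stroke→I1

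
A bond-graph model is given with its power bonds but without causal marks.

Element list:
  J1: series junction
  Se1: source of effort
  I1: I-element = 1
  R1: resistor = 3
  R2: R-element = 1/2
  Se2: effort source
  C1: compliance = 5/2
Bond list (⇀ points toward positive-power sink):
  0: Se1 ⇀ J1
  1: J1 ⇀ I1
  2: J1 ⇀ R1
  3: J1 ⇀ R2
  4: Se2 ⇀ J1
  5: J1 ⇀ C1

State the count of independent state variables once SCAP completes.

2  (C1, I1 all integral)

b0 stroke at J1  (Se1 fixes effort; stroke away)
b4 stroke at J1  (Se2 (Se) sets effort on bond)
b1 stroke at I1  (I1: I, integral causality)
b2 stroke at J1  (common-f at J1 fixed by 1)
b3 stroke at J1  (J1 flow already set via bond 1)
b5 stroke at J1  (1-jn J1 has f-setter on 1)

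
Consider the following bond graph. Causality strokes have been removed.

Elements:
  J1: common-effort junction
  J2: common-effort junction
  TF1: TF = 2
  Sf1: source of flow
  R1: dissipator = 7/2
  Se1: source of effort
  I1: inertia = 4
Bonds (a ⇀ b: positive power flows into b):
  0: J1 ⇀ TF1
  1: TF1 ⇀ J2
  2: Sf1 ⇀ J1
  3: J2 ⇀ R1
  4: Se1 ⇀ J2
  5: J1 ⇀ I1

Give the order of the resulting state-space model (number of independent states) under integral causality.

1  (I1 all integral)

b2 stroke at Sf1  (source Sf1 imposes f)
b4 stroke at J2  (Se1: effort source, stroke at far end)
b1 stroke at TF1  (J2 effort already set via bond 4)
b3 stroke at R1  (J2 effort already set via bond 4)
b0 stroke at J1  (TF1: transformer flips bond 1)
b5 stroke at I1  (J1: bond 0 brought effort, rest push out)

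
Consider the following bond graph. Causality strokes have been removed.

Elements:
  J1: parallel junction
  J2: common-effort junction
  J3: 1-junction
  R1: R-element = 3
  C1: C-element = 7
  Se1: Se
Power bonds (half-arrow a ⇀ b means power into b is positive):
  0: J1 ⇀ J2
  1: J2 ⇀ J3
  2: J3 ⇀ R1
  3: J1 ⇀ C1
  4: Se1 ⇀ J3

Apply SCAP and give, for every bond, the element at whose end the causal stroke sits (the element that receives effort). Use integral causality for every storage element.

b4 stroke at J3  (Se1: effort source, stroke at far end)
b3 stroke at J1  (C1 integral (e out))
b0 stroke at J2  (common-e at J1 fixed by 3)
b1 stroke at J3  (J2: bond 0 brought effort, rest push out)
b2 stroke at R1  (J3: last free bond brings flow in)

bond 0 →J2
bond 1 →J3
bond 2 →R1
bond 3 →J1
bond 4 →J3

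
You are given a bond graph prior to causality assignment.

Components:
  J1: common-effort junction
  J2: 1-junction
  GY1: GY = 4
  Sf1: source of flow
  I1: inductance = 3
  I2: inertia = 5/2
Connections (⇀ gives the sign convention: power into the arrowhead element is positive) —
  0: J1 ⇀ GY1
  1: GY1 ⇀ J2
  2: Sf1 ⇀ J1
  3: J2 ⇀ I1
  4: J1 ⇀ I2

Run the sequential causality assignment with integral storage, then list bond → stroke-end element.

#2 stroke→Sf1  (Sf1: flow source, stroke at near end)
#3 stroke→I1  (I1 outputs flow p/I1)
#1 stroke→J2  (1-jn J2 has f-setter on 3)
#0 stroke→J1  (GY GY1: same side as bond 1)
#4 stroke→I2  (common-e at J1 fixed by 0)

#0 stroke→J1
#1 stroke→J2
#2 stroke→Sf1
#3 stroke→I1
#4 stroke→I2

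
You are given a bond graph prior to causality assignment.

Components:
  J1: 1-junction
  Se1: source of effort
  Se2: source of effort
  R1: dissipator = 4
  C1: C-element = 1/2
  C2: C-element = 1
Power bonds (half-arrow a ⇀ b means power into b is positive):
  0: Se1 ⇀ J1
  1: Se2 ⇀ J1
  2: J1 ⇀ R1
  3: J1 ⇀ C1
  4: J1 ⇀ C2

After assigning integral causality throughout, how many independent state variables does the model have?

#0 |J1  (Se1 (Se) sets effort on bond)
#1 |J1  (Se2: effort source, stroke at far end)
#3 |J1  (C1 outputs effort q/C1)
#4 |J1  (prefer integral on C2)
#2 |R1  (J1 needs exactly one f-in)

2  (C1, C2 all integral)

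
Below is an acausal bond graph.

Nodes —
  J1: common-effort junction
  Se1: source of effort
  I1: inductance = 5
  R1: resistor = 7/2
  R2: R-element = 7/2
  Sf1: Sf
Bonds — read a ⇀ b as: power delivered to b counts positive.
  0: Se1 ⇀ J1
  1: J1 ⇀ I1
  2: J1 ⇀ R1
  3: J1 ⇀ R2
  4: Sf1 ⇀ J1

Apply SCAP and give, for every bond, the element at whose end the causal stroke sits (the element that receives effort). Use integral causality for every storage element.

#0 stroke at J1
#1 stroke at I1
#2 stroke at R1
#3 stroke at R2
#4 stroke at Sf1

b0 |J1  (source Se1 imposes e)
b4 |Sf1  (Sf1: flow source, stroke at near end)
b1 |I1  (J1 effort already set via bond 0)
b2 |R1  (J1 effort already set via bond 0)
b3 |R2  (common-e at J1 fixed by 0)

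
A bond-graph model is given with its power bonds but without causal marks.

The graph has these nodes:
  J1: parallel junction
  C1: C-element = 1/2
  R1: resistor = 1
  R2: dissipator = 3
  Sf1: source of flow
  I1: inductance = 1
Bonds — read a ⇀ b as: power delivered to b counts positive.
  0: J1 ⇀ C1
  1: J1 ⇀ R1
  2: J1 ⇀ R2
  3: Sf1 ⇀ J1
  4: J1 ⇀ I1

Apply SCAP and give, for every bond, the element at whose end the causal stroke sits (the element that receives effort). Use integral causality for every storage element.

β3 |Sf1  (Sf1 (Sf) sets flow on bond)
β0 |J1  (prefer integral on C1)
β1 |R1  (J1: bond 0 brought effort, rest push out)
β2 |R2  (J1 effort already set via bond 0)
β4 |I1  (0-jn J1 has e-setter on 0)

bond 0 stroke→J1
bond 1 stroke→R1
bond 2 stroke→R2
bond 3 stroke→Sf1
bond 4 stroke→I1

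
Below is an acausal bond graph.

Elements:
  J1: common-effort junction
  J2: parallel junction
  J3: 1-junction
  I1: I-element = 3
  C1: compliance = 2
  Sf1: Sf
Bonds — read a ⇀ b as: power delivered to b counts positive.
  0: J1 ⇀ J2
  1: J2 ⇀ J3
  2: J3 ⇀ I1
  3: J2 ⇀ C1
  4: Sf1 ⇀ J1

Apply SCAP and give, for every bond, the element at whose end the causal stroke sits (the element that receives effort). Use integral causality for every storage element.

bond 4 →Sf1  (Sf1: flow source, stroke at near end)
bond 0 →J1  (J1 needs exactly one e-in)
bond 2 →I1  (I1 integral (f out))
bond 1 →J3  (J3: bond 2 brought flow, rest push out)
bond 3 →J2  (J2: last free bond brings effort in)

#0 →J1
#1 →J3
#2 →I1
#3 →J2
#4 →Sf1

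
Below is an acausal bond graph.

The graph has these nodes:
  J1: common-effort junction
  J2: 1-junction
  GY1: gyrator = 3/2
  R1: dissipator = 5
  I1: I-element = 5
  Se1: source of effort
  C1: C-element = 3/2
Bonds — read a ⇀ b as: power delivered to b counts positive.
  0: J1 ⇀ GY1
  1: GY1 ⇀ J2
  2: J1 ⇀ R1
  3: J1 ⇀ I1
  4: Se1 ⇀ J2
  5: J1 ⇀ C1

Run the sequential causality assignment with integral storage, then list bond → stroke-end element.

β4 →J2  (Se1: effort source, stroke at far end)
β1 →GY1  (only one flow-in slot at J2)
β0 →GY1  (GY1: gyrator matches bond 1)
β3 →I1  (I1 integral (f out))
β5 →J1  (C1 outputs effort q/C1)
β2 →R1  (0-jn J1 has e-setter on 5)

β0 |GY1
β1 |GY1
β2 |R1
β3 |I1
β4 |J2
β5 |J1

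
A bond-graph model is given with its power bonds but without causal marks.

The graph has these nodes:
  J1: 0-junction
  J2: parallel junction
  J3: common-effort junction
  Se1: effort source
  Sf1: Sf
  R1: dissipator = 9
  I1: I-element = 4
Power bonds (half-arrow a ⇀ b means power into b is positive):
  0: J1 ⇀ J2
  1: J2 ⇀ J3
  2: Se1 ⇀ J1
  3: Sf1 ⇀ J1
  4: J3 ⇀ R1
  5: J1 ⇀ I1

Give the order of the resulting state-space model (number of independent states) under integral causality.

1  (I1 all integral)

b2 →J1  (Se1 (Se) sets effort on bond)
b3 →Sf1  (Sf1 fixes flow; stroke at Sf1)
b0 →J2  (0-jn J1 has e-setter on 2)
b5 →I1  (J1: bond 2 brought effort, rest push out)
b1 →J3  (J2: bond 0 brought effort, rest push out)
b4 →R1  (0-jn J3 has e-setter on 1)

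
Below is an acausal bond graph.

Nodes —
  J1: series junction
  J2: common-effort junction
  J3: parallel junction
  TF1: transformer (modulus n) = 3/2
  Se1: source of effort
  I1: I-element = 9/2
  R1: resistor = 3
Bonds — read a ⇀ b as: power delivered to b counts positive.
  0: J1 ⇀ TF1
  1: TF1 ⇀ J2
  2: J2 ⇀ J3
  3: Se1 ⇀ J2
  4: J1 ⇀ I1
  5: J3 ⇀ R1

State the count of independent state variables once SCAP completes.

β3 →J2  (Se1 (Se) sets effort on bond)
β1 →TF1  (common-e at J2 fixed by 3)
β2 →J3  (common-e at J2 fixed by 3)
β5 →R1  (common-e at J3 fixed by 2)
β0 →J1  (TF TF1: opposite of bond 1)
β4 →I1  (J1 needs exactly one f-in)

1  (I1 all integral)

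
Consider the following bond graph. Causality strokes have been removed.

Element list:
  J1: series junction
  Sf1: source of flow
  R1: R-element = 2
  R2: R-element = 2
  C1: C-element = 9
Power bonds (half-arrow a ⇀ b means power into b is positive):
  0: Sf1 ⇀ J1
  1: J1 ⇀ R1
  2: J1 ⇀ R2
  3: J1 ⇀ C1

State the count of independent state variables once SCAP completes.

b0 |Sf1  (source Sf1 imposes f)
b1 |J1  (1-jn J1 has f-setter on 0)
b2 |J1  (common-f at J1 fixed by 0)
b3 |J1  (common-f at J1 fixed by 0)

1  (C1 all integral)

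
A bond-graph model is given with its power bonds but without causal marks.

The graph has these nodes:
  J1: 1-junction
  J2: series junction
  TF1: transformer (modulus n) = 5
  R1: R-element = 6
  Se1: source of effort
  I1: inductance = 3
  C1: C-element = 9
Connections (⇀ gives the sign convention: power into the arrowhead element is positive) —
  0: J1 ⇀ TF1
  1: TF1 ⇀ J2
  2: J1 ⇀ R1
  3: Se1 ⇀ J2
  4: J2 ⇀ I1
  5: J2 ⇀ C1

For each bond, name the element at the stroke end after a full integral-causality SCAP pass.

#0 |TF1
#1 |J2
#2 |J1
#3 |J2
#4 |I1
#5 |J2

b3 stroke→J2  (Se1 (Se) sets effort on bond)
b4 stroke→I1  (I1: I, integral causality)
b1 stroke→J2  (1-jn J2 has f-setter on 4)
b5 stroke→J2  (J2 flow already set via bond 4)
b0 stroke→TF1  (TF1 one-in-one-out from 1)
b2 stroke→J1  (J1: bond 0 brought flow, rest push out)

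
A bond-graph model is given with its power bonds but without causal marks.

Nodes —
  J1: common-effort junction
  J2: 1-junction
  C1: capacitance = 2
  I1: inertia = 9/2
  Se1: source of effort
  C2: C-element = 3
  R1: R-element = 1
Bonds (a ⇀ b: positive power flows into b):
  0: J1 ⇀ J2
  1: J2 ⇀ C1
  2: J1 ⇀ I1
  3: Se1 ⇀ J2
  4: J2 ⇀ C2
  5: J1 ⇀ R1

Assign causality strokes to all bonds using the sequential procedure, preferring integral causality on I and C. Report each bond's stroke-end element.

β0 stroke→J1
β1 stroke→J2
β2 stroke→I1
β3 stroke→J2
β4 stroke→J2
β5 stroke→R1

β3 stroke→J2  (source Se1 imposes e)
β1 stroke→J2  (C1 outputs effort q/C1)
β2 stroke→I1  (I1 integral (f out))
β4 stroke→J2  (prefer integral on C2)
β0 stroke→J1  (J2 needs exactly one f-in)
β5 stroke→R1  (J1 effort already set via bond 0)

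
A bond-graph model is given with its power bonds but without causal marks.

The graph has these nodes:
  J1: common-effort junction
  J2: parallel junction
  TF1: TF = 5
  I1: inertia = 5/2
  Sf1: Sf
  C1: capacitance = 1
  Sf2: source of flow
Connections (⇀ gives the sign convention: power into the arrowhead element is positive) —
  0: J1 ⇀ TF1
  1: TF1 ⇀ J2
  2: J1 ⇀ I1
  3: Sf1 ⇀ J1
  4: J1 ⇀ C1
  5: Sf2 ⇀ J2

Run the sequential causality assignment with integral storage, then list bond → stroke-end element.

β3 |Sf1  (Sf1: flow source, stroke at near end)
β5 |Sf2  (Sf2 (Sf) sets flow on bond)
β1 |J2  (only one effort-in slot at J2)
β0 |TF1  (TF1 one-in-one-out from 1)
β2 |I1  (I1 outputs flow p/I1)
β4 |J1  (only one effort-in slot at J1)

b0 stroke at TF1
b1 stroke at J2
b2 stroke at I1
b3 stroke at Sf1
b4 stroke at J1
b5 stroke at Sf2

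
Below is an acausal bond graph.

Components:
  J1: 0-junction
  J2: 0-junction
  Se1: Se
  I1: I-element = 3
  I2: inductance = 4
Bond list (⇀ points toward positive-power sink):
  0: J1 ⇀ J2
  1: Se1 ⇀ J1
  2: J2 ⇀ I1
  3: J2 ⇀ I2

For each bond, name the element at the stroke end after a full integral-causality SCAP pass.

bond 0 →J2
bond 1 →J1
bond 2 →I1
bond 3 →I2

#1 stroke→J1  (Se1: effort source, stroke at far end)
#0 stroke→J2  (0-jn J1 has e-setter on 1)
#2 stroke→I1  (J2: bond 0 brought effort, rest push out)
#3 stroke→I2  (0-jn J2 has e-setter on 0)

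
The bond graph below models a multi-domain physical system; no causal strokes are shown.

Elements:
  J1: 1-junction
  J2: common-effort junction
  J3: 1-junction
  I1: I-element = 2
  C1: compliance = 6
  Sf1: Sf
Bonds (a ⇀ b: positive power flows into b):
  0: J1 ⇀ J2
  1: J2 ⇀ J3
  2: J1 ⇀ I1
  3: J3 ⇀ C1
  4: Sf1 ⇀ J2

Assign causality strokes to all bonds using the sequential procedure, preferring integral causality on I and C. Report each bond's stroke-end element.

b4 stroke→Sf1  (Sf1: flow source, stroke at near end)
b2 stroke→I1  (I1 outputs flow p/I1)
b0 stroke→J1  (J1 flow already set via bond 2)
b1 stroke→J2  (J2: last free bond brings effort in)
b3 stroke→J3  (common-f at J3 fixed by 1)

#0 |J1
#1 |J2
#2 |I1
#3 |J3
#4 |Sf1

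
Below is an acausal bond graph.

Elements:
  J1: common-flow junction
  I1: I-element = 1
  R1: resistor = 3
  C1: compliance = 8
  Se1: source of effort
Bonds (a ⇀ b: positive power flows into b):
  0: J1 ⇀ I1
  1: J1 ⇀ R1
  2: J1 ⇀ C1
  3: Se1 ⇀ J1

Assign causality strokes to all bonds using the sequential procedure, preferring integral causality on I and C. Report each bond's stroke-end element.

#0 |I1
#1 |J1
#2 |J1
#3 |J1

b3 stroke at J1  (Se1 fixes effort; stroke away)
b0 stroke at I1  (I1 integral (f out))
b1 stroke at J1  (J1 flow already set via bond 0)
b2 stroke at J1  (common-f at J1 fixed by 0)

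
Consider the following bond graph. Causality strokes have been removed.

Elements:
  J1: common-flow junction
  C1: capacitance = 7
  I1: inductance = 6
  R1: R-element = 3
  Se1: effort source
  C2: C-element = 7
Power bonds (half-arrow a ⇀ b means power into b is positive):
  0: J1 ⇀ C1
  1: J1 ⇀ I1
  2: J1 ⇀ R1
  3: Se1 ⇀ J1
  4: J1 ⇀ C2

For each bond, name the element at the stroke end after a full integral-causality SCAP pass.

#3 |J1  (Se1 fixes effort; stroke away)
#0 |J1  (prefer integral on C1)
#1 |I1  (I1 integral (f out))
#2 |J1  (J1 flow already set via bond 1)
#4 |J1  (J1: bond 1 brought flow, rest push out)

#0 stroke→J1
#1 stroke→I1
#2 stroke→J1
#3 stroke→J1
#4 stroke→J1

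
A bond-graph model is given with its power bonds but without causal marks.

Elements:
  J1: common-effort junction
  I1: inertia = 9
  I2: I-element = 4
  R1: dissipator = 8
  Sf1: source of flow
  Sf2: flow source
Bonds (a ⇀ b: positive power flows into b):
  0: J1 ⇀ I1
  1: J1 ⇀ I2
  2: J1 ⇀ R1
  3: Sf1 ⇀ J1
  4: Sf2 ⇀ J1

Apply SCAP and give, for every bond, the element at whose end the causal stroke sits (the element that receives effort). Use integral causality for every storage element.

b3 stroke at Sf1  (Sf1 fixes flow; stroke at Sf1)
b4 stroke at Sf2  (source Sf2 imposes f)
b0 stroke at I1  (I1 outputs flow p/I1)
b1 stroke at I2  (I2 integral (f out))
b2 stroke at J1  (closing 0-jn rule on J1)

#0 stroke at I1
#1 stroke at I2
#2 stroke at J1
#3 stroke at Sf1
#4 stroke at Sf2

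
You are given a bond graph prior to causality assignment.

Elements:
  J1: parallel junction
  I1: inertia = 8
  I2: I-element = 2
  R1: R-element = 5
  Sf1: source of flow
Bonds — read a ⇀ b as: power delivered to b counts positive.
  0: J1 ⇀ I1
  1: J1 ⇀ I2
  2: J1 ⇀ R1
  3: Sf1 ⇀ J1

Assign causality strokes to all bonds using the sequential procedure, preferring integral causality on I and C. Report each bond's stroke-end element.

#0 stroke at I1
#1 stroke at I2
#2 stroke at J1
#3 stroke at Sf1

b3 stroke→Sf1  (Sf1 fixes flow; stroke at Sf1)
b0 stroke→I1  (I1: I, integral causality)
b1 stroke→I2  (I2 integral (f out))
b2 stroke→J1  (closing 0-jn rule on J1)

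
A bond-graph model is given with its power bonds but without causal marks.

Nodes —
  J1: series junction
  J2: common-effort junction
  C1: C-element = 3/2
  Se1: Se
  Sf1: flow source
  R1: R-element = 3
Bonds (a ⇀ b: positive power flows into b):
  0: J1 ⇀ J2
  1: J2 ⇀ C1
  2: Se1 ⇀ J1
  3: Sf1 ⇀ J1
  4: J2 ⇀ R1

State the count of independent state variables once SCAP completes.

b2 stroke at J1  (source Se1 imposes e)
b3 stroke at Sf1  (Sf1 (Sf) sets flow on bond)
b0 stroke at J1  (common-f at J1 fixed by 3)
b1 stroke at J2  (C1 outputs effort q/C1)
b4 stroke at R1  (0-jn J2 has e-setter on 1)

1  (C1 all integral)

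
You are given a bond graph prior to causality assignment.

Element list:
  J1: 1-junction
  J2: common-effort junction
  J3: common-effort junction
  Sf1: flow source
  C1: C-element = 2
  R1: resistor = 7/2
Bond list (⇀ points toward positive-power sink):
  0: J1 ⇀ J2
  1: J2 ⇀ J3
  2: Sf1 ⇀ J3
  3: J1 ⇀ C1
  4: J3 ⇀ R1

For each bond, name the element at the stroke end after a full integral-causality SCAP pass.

b2 stroke→Sf1  (Sf1 fixes flow; stroke at Sf1)
b3 stroke→J1  (C1 integral (e out))
b0 stroke→J2  (closing 1-jn rule on J1)
b1 stroke→J3  (J2 effort already set via bond 0)
b4 stroke→R1  (common-e at J3 fixed by 1)

#0 |J2
#1 |J3
#2 |Sf1
#3 |J1
#4 |R1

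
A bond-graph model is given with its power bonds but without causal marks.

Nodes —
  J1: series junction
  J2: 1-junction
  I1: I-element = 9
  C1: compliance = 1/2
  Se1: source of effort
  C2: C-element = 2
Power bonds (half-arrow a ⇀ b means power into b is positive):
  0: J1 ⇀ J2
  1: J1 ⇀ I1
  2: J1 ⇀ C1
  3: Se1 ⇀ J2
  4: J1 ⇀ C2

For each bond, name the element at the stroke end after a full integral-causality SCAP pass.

b0 stroke→J1
b1 stroke→I1
b2 stroke→J1
b3 stroke→J2
b4 stroke→J1

bond 3 |J2  (Se1: effort source, stroke at far end)
bond 0 |J1  (only one flow-in slot at J2)
bond 1 |I1  (I1: I, integral causality)
bond 2 |J1  (J1 flow already set via bond 1)
bond 4 |J1  (J1 flow already set via bond 1)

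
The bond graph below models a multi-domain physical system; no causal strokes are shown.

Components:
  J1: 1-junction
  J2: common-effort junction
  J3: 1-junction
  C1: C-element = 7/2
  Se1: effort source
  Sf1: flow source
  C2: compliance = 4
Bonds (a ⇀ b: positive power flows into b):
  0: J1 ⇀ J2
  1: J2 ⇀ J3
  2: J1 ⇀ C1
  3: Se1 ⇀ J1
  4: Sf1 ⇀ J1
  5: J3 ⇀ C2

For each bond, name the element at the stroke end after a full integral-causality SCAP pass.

β0 |J1
β1 |J2
β2 |J1
β3 |J1
β4 |Sf1
β5 |J3

β3 |J1  (Se1 fixes effort; stroke away)
β4 |Sf1  (source Sf1 imposes f)
β0 |J1  (common-f at J1 fixed by 4)
β2 |J1  (J1: bond 4 brought flow, rest push out)
β1 |J2  (only one effort-in slot at J2)
β5 |J3  (common-f at J3 fixed by 1)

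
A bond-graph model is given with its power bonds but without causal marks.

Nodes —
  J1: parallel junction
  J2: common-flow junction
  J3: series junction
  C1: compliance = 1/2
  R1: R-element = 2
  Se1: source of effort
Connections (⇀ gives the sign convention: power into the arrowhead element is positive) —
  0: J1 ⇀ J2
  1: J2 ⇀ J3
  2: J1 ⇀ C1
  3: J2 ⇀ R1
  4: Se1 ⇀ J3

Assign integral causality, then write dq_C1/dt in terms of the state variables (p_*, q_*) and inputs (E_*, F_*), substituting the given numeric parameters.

dq_C1/dt = -E_Se1/2 - q_C1

bond 4 stroke at J3  (Se1: effort source, stroke at far end)
bond 1 stroke at J2  (J3 needs exactly one f-in)
bond 2 stroke at J1  (C1: C, integral causality)
bond 0 stroke at J2  (0-jn J1 has e-setter on 2)
bond 3 stroke at R1  (J2: last free bond brings flow in)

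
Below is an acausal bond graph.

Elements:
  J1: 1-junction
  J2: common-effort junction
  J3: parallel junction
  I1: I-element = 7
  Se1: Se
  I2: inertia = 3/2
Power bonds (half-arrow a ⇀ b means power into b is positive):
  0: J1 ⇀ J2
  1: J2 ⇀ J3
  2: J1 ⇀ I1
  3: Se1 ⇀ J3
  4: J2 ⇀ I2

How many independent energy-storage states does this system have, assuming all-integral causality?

2  (I1, I2 all integral)

β3 →J3  (Se1 (Se) sets effort on bond)
β1 →J2  (0-jn J3 has e-setter on 3)
β0 →J1  (J2: bond 1 brought effort, rest push out)
β4 →I2  (J2 effort already set via bond 1)
β2 →I1  (only one flow-in slot at J1)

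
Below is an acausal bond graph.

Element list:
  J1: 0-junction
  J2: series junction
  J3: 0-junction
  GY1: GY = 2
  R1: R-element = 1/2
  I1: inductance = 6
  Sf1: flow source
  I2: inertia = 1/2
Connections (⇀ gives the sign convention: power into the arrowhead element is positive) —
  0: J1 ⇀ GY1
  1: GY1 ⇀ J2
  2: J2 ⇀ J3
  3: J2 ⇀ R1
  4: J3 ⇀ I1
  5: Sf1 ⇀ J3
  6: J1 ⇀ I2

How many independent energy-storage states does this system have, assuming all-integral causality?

2  (I1, I2 all integral)

#5 |Sf1  (Sf1: flow source, stroke at near end)
#4 |I1  (prefer integral on I1)
#2 |J3  (J3 needs exactly one e-in)
#1 |J2  (common-f at J2 fixed by 2)
#3 |J2  (J2 flow already set via bond 2)
#0 |J1  (GY GY1: same side as bond 1)
#6 |I2  (J1: bond 0 brought effort, rest push out)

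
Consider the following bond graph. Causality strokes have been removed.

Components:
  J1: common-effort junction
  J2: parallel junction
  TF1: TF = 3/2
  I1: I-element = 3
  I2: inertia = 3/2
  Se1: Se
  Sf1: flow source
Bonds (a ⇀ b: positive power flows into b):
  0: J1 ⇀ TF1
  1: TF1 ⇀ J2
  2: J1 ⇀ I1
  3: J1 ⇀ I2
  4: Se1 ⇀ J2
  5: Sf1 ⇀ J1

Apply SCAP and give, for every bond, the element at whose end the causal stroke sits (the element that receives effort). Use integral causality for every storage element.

#4 stroke→J2  (source Se1 imposes e)
#5 stroke→Sf1  (source Sf1 imposes f)
#1 stroke→TF1  (0-jn J2 has e-setter on 4)
#0 stroke→J1  (TF TF1: opposite of bond 1)
#2 stroke→I1  (J1: bond 0 brought effort, rest push out)
#3 stroke→I2  (common-e at J1 fixed by 0)

b0 stroke at J1
b1 stroke at TF1
b2 stroke at I1
b3 stroke at I2
b4 stroke at J2
b5 stroke at Sf1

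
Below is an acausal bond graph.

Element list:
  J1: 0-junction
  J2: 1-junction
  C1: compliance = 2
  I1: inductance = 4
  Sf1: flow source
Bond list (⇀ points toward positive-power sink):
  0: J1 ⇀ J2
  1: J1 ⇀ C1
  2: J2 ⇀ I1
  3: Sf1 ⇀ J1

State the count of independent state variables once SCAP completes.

2  (C1, I1 all integral)

bond 3 stroke→Sf1  (Sf1: flow source, stroke at near end)
bond 1 stroke→J1  (C1 integral (e out))
bond 0 stroke→J2  (0-jn J1 has e-setter on 1)
bond 2 stroke→I1  (closing 1-jn rule on J2)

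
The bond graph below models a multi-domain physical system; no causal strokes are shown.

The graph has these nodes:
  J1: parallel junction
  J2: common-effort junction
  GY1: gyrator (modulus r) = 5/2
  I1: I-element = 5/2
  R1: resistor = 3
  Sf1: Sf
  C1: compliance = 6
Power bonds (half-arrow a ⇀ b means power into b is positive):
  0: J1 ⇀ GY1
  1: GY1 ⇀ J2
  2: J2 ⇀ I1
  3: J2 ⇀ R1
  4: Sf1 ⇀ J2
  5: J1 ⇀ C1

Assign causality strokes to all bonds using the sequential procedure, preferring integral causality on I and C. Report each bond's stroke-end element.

β0 stroke→GY1
β1 stroke→GY1
β2 stroke→I1
β3 stroke→J2
β4 stroke→Sf1
β5 stroke→J1

b4 stroke→Sf1  (Sf1 fixes flow; stroke at Sf1)
b2 stroke→I1  (prefer integral on I1)
b5 stroke→J1  (C1 integral (e out))
b0 stroke→GY1  (J1: bond 5 brought effort, rest push out)
b1 stroke→GY1  (GY1 both-in/both-out from 0)
b3 stroke→J2  (J2: last free bond brings effort in)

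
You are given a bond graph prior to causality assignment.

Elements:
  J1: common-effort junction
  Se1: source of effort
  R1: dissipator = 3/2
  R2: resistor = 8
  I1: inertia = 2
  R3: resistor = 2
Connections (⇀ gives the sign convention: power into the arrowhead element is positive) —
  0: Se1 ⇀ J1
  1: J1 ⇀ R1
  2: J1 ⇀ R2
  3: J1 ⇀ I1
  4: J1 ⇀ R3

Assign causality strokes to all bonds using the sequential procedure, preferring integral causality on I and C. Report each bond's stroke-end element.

#0 →J1  (Se1: effort source, stroke at far end)
#1 →R1  (J1: bond 0 brought effort, rest push out)
#2 →R2  (common-e at J1 fixed by 0)
#3 →I1  (J1: bond 0 brought effort, rest push out)
#4 →R3  (J1 effort already set via bond 0)

#0 |J1
#1 |R1
#2 |R2
#3 |I1
#4 |R3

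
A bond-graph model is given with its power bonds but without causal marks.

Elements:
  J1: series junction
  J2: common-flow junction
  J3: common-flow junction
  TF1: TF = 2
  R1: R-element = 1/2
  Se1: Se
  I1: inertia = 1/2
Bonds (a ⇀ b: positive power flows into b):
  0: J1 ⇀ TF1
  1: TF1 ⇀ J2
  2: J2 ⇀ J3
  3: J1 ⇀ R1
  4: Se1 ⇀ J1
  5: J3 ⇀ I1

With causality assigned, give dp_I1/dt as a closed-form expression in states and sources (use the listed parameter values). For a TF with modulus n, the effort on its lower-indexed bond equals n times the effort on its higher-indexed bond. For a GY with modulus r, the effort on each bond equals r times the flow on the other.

β4 →J1  (Se1 (Se) sets effort on bond)
β5 →I1  (I1: I, integral causality)
β2 →J3  (1-jn J3 has f-setter on 5)
β1 →J2  (J2: bond 2 brought flow, rest push out)
β0 →TF1  (TF1 one-in-one-out from 1)
β3 →J1  (1-jn J1 has f-setter on 0)

dp_I1/dt = E_Se1/2 - p_I1/4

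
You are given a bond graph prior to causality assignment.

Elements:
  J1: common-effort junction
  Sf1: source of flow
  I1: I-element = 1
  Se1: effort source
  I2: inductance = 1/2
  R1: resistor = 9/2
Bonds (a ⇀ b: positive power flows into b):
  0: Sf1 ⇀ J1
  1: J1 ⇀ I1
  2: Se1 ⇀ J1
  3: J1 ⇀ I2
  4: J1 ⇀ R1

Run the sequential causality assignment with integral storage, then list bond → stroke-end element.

#0 →Sf1
#1 →I1
#2 →J1
#3 →I2
#4 →R1

bond 0 |Sf1  (source Sf1 imposes f)
bond 2 |J1  (source Se1 imposes e)
bond 1 |I1  (0-jn J1 has e-setter on 2)
bond 3 |I2  (J1: bond 2 brought effort, rest push out)
bond 4 |R1  (J1 effort already set via bond 2)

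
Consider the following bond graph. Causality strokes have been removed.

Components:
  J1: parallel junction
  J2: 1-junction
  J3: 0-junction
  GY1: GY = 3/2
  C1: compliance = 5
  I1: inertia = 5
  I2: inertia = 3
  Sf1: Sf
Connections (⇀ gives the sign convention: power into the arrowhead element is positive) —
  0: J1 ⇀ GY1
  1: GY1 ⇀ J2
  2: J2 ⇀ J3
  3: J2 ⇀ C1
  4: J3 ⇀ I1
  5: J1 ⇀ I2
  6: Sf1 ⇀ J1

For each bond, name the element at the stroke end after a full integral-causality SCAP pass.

b0 stroke→J1
b1 stroke→J2
b2 stroke→J3
b3 stroke→J2
b4 stroke→I1
b5 stroke→I2
b6 stroke→Sf1

bond 6 stroke→Sf1  (Sf1 fixes flow; stroke at Sf1)
bond 3 stroke→J2  (C1 outputs effort q/C1)
bond 4 stroke→I1  (I1 outputs flow p/I1)
bond 2 stroke→J3  (only one effort-in slot at J3)
bond 1 stroke→J2  (common-f at J2 fixed by 2)
bond 0 stroke→J1  (through GY1, causality inverts; strokes same side of GY1)
bond 5 stroke→I2  (common-e at J1 fixed by 0)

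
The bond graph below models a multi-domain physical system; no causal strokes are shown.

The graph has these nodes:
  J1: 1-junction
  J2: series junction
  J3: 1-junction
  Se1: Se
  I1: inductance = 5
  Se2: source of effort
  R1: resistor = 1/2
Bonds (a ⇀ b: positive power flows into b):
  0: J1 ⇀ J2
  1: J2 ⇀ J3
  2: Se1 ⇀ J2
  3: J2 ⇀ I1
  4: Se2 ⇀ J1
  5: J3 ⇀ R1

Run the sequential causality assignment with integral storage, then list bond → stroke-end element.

bond 2 |J2  (Se1 fixes effort; stroke away)
bond 4 |J1  (Se2: effort source, stroke at far end)
bond 0 |J2  (closing 1-jn rule on J1)
bond 3 |I1  (I1 integral (f out))
bond 1 |J2  (J2: bond 3 brought flow, rest push out)
bond 5 |J3  (J3: bond 1 brought flow, rest push out)

bond 0 →J2
bond 1 →J2
bond 2 →J2
bond 3 →I1
bond 4 →J1
bond 5 →J3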